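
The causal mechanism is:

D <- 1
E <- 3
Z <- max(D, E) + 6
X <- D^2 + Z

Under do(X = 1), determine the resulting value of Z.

Under do(X=1), the mechanism X <- D^2 + Z is discarded; X is fixed at 1.
Since Z is not a descendant of the intervened variable, it is unaffected.
Z = max(D, E) + 6  [with D=1, E=3]  = 9

9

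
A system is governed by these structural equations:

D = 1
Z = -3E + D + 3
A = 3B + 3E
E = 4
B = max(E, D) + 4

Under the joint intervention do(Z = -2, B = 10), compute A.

The joint intervention fixes Z = -2, B = 10, removing each variable's own equation.
A = 3B + 3E  [with B=10, E=4]  = 42

42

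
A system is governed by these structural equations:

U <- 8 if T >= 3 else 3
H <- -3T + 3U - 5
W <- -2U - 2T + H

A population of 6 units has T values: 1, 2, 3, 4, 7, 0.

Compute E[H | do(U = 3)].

-4.5

Under do(U=3), U's equation is replaced by U=3 for every unit. Per-unit H: 1, -2, -5, -8, -17, 4. Mean = -4.5.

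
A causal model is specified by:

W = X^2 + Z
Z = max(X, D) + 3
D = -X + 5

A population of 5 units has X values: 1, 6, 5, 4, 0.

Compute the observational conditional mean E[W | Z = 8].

Conditioning on Z=8 selects the 2 unit(s) with X ∈ {5, 0}. Their W values: 33, 8. Mean = 20.5.

20.5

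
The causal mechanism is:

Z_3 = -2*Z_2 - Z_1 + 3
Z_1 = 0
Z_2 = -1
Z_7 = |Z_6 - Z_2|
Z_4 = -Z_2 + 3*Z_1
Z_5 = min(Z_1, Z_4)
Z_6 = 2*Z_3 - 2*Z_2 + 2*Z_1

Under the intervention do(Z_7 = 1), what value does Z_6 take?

12

Intervening sets Z_7 = 1 and removes its equation (Z_7 = |Z_6 - Z_2|).
Since Z_6 is not a descendant of the intervened variable, it is unaffected.
Z_3 = -2*Z_2 - Z_1 + 3  [with Z_2=-1, Z_1=0]  = 5
Z_6 = 2*Z_3 - 2*Z_2 + 2*Z_1  [with Z_3=5, Z_2=-1, Z_1=0]  = 12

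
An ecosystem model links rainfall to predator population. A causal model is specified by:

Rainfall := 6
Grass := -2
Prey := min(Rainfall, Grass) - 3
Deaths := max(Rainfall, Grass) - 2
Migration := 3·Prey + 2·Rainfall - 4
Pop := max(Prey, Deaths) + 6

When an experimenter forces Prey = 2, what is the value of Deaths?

4

The intervention breaks the incoming arrows to Prey: Prey := min(Rainfall, Grass) - 3 no longer applies, and Prey = 2.
Deaths is not downstream of the intervention, so its value is determined by the original equations.
Deaths = max(Rainfall, Grass) - 2  [with Rainfall=6, Grass=-2]  = 4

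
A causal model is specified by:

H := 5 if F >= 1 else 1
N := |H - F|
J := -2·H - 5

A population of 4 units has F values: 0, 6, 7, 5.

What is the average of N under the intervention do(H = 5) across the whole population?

Under do(H=5), H's equation is replaced by H=5 for every unit. Per-unit N: 5, 1, 2, 0. Mean = 2.

2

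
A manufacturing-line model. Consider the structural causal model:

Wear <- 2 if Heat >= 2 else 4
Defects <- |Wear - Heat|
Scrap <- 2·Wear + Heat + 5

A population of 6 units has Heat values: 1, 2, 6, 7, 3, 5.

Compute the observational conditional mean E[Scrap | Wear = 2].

Conditioning on Wear=2 selects the 5 unit(s) with Heat ∈ {2, 6, 7, 3, 5}. Their Scrap values: 11, 15, 16, 12, 14. Mean = 13.6.

13.6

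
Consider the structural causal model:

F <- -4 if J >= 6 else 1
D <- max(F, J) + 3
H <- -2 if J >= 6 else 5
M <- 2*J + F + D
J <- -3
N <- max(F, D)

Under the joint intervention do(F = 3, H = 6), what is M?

3

Setting F = 3, H = 6 by intervention discards those variables' equations.
D = max(F, J) + 3  [with F=3, J=-3]  = 6
M = 2*J + F + D  [with J=-3, F=3, D=6]  = 3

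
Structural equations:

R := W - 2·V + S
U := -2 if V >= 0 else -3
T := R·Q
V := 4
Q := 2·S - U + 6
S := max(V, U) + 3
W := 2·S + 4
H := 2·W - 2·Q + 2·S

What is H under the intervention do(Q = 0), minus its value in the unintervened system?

44

do(Q=0) replaces the equation Q := 2·S - U + 6 with the constant Q = 0.
U = -2 if V >= 0 else -3  [with V=4]  = -2
S = max(V, U) + 3  [with V=4, U=-2]  = 7
W = 2·S + 4  [with S=7]  = 18
H = 2·W - 2·Q + 2·S  [with W=18, Q=0, S=7]  = 50
Without intervention: U = -2 if V >= 0 else -3  [with V=4]  = -2; S = max(V, U) + 3  [with V=4, U=-2]  = 7; W = 2·S + 4  [with S=7]  = 18; Q = 2·S - U + 6  [with S=7, U=-2]  = 22; H = 2·W - 2·Q + 2·S  [with W=18, Q=22, S=7]  = 6.
Change = 50 − 6 = 44.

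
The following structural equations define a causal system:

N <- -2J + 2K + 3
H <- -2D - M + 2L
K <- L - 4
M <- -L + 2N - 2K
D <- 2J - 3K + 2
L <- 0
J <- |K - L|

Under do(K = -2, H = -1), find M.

Under do(K = -2, H = -1), each intervened variable's structural equation is replaced by its fixed value.
J = |K - L|  [with K=-2, L=0]  = 2
N = -2J + 2K + 3  [with J=2, K=-2]  = -5
M = -L + 2N - 2K  [with L=0, N=-5, K=-2]  = -6

-6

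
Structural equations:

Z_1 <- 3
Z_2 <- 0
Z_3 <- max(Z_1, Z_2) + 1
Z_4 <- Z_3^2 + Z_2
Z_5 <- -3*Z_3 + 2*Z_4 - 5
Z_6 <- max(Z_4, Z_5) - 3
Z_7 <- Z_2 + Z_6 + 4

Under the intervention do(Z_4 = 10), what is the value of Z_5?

Intervening sets Z_4 = 10 and removes its equation (Z_4 <- Z_3^2 + Z_2).
Z_3 = max(Z_1, Z_2) + 1  [with Z_1=3, Z_2=0]  = 4
Z_5 = -3*Z_3 + 2*Z_4 - 5  [with Z_3=4, Z_4=10]  = 3

3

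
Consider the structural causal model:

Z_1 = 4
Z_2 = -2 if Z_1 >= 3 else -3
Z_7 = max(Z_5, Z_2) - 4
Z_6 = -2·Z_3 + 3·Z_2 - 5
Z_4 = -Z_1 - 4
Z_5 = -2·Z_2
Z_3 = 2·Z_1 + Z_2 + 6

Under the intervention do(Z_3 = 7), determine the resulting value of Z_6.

The intervention breaks the incoming arrows to Z_3: Z_3 = 2·Z_1 + Z_2 + 6 no longer applies, and Z_3 = 7.
Z_2 = -2 if Z_1 >= 3 else -3  [with Z_1=4]  = -2
Z_6 = -2·Z_3 + 3·Z_2 - 5  [with Z_3=7, Z_2=-2]  = -25

-25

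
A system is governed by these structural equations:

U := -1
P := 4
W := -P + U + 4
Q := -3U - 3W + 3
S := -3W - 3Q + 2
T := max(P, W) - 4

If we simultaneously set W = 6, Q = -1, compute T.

Setting W = 6, Q = -1 by intervention discards those variables' equations.
T = max(P, W) - 4  [with P=4, W=6]  = 2

2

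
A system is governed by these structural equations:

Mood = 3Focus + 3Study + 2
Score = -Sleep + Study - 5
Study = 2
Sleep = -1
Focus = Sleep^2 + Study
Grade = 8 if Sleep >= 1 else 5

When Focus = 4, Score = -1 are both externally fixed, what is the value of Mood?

Setting Focus = 4, Score = -1 by intervention discards those variables' equations.
Mood = 3Focus + 3Study + 2  [with Focus=4, Study=2]  = 20

20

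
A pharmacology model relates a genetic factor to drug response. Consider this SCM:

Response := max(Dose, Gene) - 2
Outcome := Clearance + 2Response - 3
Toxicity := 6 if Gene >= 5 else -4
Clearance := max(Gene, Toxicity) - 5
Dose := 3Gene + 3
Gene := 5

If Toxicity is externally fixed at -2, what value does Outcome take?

29

Under do(Toxicity=-2), the mechanism Toxicity := 6 if Gene >= 5 else -4 is discarded; Toxicity is fixed at -2.
Dose = 3Gene + 3  [with Gene=5]  = 18
Response = max(Dose, Gene) - 2  [with Dose=18, Gene=5]  = 16
Clearance = max(Gene, Toxicity) - 5  [with Gene=5, Toxicity=-2]  = 0
Outcome = Clearance + 2Response - 3  [with Clearance=0, Response=16]  = 29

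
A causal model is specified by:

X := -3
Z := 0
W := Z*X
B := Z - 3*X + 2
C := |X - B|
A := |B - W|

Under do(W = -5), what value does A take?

The intervention breaks the incoming arrows to W: W := Z*X no longer applies, and W = -5.
B = Z - 3*X + 2  [with Z=0, X=-3]  = 11
A = |B - W|  [with B=11, W=-5]  = 16

16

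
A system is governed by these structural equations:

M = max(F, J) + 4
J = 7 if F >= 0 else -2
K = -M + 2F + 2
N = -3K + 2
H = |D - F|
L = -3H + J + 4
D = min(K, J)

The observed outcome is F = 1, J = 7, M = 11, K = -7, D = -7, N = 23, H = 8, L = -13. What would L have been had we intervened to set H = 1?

8

do(H=1) replaces the equation H = |D - F| with the constant H = 1.
J = 7 if F >= 0 else -2  [with F=1]  = 7
L = -3H + J + 4  [with H=1, J=7]  = 8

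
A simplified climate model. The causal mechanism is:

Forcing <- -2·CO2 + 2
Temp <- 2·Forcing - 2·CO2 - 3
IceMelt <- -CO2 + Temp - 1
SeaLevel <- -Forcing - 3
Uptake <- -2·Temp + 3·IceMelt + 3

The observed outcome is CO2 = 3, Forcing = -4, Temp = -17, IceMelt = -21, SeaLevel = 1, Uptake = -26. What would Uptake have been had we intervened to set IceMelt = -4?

Under do(IceMelt=-4), the mechanism IceMelt <- -CO2 + Temp - 1 is discarded; IceMelt is fixed at -4.
Forcing = -2·CO2 + 2  [with CO2=3]  = -4
Temp = 2·Forcing - 2·CO2 - 3  [with Forcing=-4, CO2=3]  = -17
Uptake = -2·Temp + 3·IceMelt + 3  [with Temp=-17, IceMelt=-4]  = 25

25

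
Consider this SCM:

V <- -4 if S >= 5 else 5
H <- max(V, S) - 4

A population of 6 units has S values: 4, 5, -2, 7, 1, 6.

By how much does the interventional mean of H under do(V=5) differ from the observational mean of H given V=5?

Under do(V=5), V's equation is replaced by V=5 for every unit. Per-unit H: 1, 1, 1, 3, 1, 2. Mean = 1.5.
Conditioning on V=5 selects the 3 unit(s) with S ∈ {4, -2, 1}. Their H values: 1, 1, 1. Mean = 1.
Difference = 1.5 − 1 = 0.5.

0.5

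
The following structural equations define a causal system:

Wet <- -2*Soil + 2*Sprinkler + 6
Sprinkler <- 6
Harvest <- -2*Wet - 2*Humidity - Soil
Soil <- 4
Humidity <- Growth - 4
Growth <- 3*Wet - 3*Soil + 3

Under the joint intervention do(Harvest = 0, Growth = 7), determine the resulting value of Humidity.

3

Setting Harvest = 0, Growth = 7 by intervention discards those variables' equations.
Humidity = Growth - 4  [with Growth=7]  = 3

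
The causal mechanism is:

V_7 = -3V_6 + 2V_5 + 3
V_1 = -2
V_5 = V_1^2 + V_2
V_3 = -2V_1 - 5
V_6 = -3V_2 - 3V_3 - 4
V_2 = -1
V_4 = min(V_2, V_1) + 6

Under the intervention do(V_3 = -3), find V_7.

-15

The intervention breaks the incoming arrows to V_3: V_3 = -2V_1 - 5 no longer applies, and V_3 = -3.
V_5 = V_1^2 + V_2  [with V_1=-2, V_2=-1]  = 3
V_6 = -3V_2 - 3V_3 - 4  [with V_2=-1, V_3=-3]  = 8
V_7 = -3V_6 + 2V_5 + 3  [with V_6=8, V_5=3]  = -15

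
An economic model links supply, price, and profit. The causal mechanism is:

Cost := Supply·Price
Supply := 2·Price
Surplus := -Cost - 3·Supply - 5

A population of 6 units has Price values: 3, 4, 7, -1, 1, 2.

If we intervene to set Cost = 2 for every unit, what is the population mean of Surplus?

-23

do(Cost=2) breaks Cost's dependence on Price. With Cost=2 fixed, Surplus across the units is -25, -31, -49, -1, -13, -19, mean -23.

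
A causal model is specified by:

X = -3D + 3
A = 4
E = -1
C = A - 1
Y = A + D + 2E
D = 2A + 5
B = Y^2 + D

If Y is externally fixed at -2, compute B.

17

Under do(Y=-2), the mechanism Y = A + D + 2E is discarded; Y is fixed at -2.
D = 2A + 5  [with A=4]  = 13
B = Y^2 + D  [with Y=-2, D=13]  = 17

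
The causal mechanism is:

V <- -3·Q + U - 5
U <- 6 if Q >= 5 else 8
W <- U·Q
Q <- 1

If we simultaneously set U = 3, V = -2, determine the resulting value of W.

3

The joint intervention fixes U = 3, V = -2, removing each variable's own equation.
W = U·Q  [with U=3, Q=1]  = 3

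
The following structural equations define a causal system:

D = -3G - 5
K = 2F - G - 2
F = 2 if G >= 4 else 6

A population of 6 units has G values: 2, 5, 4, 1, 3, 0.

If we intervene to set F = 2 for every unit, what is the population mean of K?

-0.5

Under do(F=2), F's equation is replaced by F=2 for every unit. Per-unit K: 0, -3, -2, 1, -1, 2. Mean = -0.5.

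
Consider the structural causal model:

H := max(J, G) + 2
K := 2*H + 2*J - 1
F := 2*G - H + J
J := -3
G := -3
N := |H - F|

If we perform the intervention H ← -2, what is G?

Under do(H=-2), the mechanism H := max(J, G) + 2 is discarded; H is fixed at -2.
Since G is not a descendant of the intervened variable, it is unaffected.

-3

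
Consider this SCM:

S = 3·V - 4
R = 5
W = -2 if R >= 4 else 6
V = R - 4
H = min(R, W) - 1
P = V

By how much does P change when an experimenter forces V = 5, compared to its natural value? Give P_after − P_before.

Under do(V=5), the mechanism V = R - 4 is discarded; V is fixed at 5.
P = V  [with V=5]  = 5
Without intervention: V = R - 4  [with R=5]  = 1; P = V  [with V=1]  = 1.
Change = 5 − 1 = 4.

4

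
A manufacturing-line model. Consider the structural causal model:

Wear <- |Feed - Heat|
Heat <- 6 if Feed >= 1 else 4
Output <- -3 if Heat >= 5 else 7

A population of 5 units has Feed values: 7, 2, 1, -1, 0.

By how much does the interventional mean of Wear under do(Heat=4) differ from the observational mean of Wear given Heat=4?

-1.1

The intervention sets Heat=4 in all 5 units regardless of Feed. Recomputing Wear per unit gives 3, 2, 3, 5, 4; average 3.4.
Observing Heat=4 restricts to units where Heat's equation naturally yields 4: Feed ∈ {-1, 0}. In that subpopulation Wear = 5, 4, mean 4.5.
Difference = 3.4 − 4.5 = -1.1.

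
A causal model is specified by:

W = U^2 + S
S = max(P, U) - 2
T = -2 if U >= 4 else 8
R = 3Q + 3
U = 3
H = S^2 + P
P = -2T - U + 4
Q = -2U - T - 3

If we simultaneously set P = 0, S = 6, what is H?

Setting P = 0, S = 6 by intervention discards those variables' equations.
H = S^2 + P  [with S=6, P=0]  = 36

36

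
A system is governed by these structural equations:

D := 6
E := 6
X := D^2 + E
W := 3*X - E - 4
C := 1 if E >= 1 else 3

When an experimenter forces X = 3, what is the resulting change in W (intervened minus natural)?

The intervention breaks the incoming arrows to X: X := D^2 + E no longer applies, and X = 3.
W = 3*X - E - 4  [with X=3, E=6]  = -1
Without intervention: X = D^2 + E  [with D=6, E=6]  = 42; W = 3*X - E - 4  [with X=42, E=6]  = 116.
Change = -1 − 116 = -117.

-117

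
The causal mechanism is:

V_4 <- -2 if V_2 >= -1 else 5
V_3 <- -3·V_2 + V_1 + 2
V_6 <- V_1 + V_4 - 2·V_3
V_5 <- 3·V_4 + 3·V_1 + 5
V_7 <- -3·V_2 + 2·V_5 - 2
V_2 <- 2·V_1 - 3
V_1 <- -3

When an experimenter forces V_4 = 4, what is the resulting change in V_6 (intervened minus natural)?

-1

Under do(V_4=4), the mechanism V_4 <- -2 if V_2 >= -1 else 5 is discarded; V_4 is fixed at 4.
V_2 = 2·V_1 - 3  [with V_1=-3]  = -9
V_3 = -3·V_2 + V_1 + 2  [with V_2=-9, V_1=-3]  = 26
V_6 = V_1 + V_4 - 2·V_3  [with V_1=-3, V_4=4, V_3=26]  = -51
Without intervention: V_2 = 2·V_1 - 3  [with V_1=-3]  = -9; V_3 = -3·V_2 + V_1 + 2  [with V_2=-9, V_1=-3]  = 26; V_4 = -2 if V_2 >= -1 else 5  [with V_2=-9]  = 5; V_6 = V_1 + V_4 - 2·V_3  [with V_1=-3, V_4=5, V_3=26]  = -50.
Change = -51 − (-50) = -1.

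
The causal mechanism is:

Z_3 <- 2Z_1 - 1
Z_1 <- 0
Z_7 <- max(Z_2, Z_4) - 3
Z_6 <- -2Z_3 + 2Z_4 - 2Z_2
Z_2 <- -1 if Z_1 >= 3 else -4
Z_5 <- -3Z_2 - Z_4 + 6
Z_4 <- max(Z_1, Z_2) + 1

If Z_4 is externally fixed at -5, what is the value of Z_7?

-7

The intervention breaks the incoming arrows to Z_4: Z_4 <- max(Z_1, Z_2) + 1 no longer applies, and Z_4 = -5.
Z_2 = -1 if Z_1 >= 3 else -4  [with Z_1=0]  = -4
Z_7 = max(Z_2, Z_4) - 3  [with Z_2=-4, Z_4=-5]  = -7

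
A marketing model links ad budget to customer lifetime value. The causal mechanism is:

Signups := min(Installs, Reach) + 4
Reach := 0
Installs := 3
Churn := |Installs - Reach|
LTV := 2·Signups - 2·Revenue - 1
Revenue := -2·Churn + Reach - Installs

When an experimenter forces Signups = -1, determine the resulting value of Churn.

3

The intervention breaks the incoming arrows to Signups: Signups := min(Installs, Reach) + 4 no longer applies, and Signups = -1.
Churn is not downstream of the intervention, so its value is determined by the original equations.
Churn = |Installs - Reach|  [with Installs=3, Reach=0]  = 3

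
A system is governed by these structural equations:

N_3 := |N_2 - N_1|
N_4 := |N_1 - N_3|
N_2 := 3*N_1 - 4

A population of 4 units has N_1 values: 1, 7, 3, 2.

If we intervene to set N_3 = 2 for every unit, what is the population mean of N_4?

do(N_3=2) breaks N_3's dependence on N_1. With N_3=2 fixed, N_4 across the units is 1, 5, 1, 0, mean 1.75.

1.75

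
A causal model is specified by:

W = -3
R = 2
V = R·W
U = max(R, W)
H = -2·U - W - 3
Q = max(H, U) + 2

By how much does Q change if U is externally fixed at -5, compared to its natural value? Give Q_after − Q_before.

Under do(U=-5), the mechanism U = max(R, W) is discarded; U is fixed at -5.
H = -2·U - W - 3  [with U=-5, W=-3]  = 10
Q = max(H, U) + 2  [with H=10, U=-5]  = 12
Without intervention: U = max(R, W)  [with R=2, W=-3]  = 2; H = -2·U - W - 3  [with U=2, W=-3]  = -4; Q = max(H, U) + 2  [with H=-4, U=2]  = 4.
Change = 12 − 4 = 8.

8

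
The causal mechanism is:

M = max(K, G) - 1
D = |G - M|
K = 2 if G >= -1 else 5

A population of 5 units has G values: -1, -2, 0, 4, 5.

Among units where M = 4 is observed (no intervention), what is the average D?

Observing M=4 restricts to units where M's equation naturally yields 4: G ∈ {-2, 5}. In that subpopulation D = 6, 1, mean 3.5.

3.5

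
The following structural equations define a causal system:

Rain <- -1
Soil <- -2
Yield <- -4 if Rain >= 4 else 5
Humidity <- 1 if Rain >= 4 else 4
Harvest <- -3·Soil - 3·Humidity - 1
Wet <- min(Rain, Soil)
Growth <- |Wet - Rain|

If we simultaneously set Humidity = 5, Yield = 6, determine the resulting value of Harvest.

-10

Under do(Humidity = 5, Yield = 6), each intervened variable's structural equation is replaced by its fixed value.
Harvest = -3·Soil - 3·Humidity - 1  [with Soil=-2, Humidity=5]  = -10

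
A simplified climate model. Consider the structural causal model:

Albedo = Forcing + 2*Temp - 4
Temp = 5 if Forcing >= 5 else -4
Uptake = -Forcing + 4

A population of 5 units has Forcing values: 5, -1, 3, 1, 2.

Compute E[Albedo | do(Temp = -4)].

The intervention sets Temp=-4 in all 5 units regardless of Forcing. Recomputing Albedo per unit gives -7, -13, -9, -11, -10; average -10.

-10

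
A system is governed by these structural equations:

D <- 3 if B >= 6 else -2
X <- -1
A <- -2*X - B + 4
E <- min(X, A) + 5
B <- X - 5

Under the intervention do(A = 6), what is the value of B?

-6

Under do(A=6), the mechanism A <- -2*X - B + 4 is discarded; A is fixed at 6.
Since B is not a descendant of the intervened variable, it is unaffected.
B = X - 5  [with X=-1]  = -6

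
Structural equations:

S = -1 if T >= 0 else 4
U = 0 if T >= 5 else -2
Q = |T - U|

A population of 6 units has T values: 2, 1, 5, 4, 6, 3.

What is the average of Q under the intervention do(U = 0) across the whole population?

The intervention sets U=0 in all 6 units regardless of T. Recomputing Q per unit gives 2, 1, 5, 4, 6, 3; average 3.5.

3.5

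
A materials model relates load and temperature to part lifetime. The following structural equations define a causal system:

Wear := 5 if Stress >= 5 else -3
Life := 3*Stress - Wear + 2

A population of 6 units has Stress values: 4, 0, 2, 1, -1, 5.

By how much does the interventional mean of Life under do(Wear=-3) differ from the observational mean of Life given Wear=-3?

1.9

Every unit gets Wear=-3 under the intervention. Life values become 17, 5, 11, 8, 2, 20; E[Life|do(Wear=-3)] = 10.5.
E[Life|Wear=-3] averages over only the 5 units with Wear=-3 (Stress = 4, 0, 2, 1, -1): Life = 17, 5, 11, 8, 2, mean 8.6.
Difference = 10.5 − 8.6 = 1.9.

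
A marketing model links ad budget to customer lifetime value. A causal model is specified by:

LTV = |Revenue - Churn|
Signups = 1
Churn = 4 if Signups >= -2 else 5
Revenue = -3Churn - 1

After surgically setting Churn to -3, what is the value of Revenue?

The intervention breaks the incoming arrows to Churn: Churn = 4 if Signups >= -2 else 5 no longer applies, and Churn = -3.
Revenue = -3Churn - 1  [with Churn=-3]  = 8

8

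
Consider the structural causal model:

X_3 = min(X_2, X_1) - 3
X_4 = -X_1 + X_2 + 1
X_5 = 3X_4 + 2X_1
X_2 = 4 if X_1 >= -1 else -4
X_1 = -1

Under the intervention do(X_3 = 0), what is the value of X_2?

4

Under do(X_3=0), the mechanism X_3 = min(X_2, X_1) - 3 is discarded; X_3 is fixed at 0.
Since X_2 is not a descendant of the intervened variable, it is unaffected.
X_2 = 4 if X_1 >= -1 else -4  [with X_1=-1]  = 4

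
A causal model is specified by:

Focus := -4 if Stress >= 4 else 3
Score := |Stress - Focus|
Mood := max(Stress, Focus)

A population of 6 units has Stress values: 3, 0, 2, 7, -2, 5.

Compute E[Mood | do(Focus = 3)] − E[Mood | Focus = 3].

Under do(Focus=3), Focus's equation is replaced by Focus=3 for every unit. Per-unit Mood: 3, 3, 3, 7, 3, 5. Mean = 4.
Observing Focus=3 restricts to units where Focus's equation naturally yields 3: Stress ∈ {3, 0, 2, -2}. In that subpopulation Mood = 3, 3, 3, 3, mean 3.
Difference = 4 − 3 = 1.

1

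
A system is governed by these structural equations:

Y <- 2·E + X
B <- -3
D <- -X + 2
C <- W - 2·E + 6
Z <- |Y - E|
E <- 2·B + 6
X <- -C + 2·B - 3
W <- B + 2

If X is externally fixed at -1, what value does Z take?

do(X=-1) replaces the equation X <- -C + 2·B - 3 with the constant X = -1.
E = 2·B + 6  [with B=-3]  = 0
Y = 2·E + X  [with E=0, X=-1]  = -1
Z = |Y - E|  [with Y=-1, E=0]  = 1

1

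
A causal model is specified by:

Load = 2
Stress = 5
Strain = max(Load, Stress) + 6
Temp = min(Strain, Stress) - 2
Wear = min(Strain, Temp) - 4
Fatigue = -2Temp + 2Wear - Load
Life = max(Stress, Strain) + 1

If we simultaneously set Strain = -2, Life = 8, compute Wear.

Setting Strain = -2, Life = 8 by intervention discards those variables' equations.
Temp = min(Strain, Stress) - 2  [with Strain=-2, Stress=5]  = -4
Wear = min(Strain, Temp) - 4  [with Strain=-2, Temp=-4]  = -8

-8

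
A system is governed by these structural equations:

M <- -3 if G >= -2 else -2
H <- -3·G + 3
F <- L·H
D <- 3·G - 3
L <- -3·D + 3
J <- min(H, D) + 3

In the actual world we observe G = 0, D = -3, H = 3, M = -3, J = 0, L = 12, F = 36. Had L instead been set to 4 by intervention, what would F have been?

Intervening sets L = 4 and removes its equation (L <- -3·D + 3).
H = -3·G + 3  [with G=0]  = 3
F = L·H  [with L=4, H=3]  = 12

12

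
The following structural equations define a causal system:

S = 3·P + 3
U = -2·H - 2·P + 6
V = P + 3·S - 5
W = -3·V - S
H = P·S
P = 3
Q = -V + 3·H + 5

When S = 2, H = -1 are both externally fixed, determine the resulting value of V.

4

Setting S = 2, H = -1 by intervention discards those variables' equations.
V = P + 3·S - 5  [with P=3, S=2]  = 4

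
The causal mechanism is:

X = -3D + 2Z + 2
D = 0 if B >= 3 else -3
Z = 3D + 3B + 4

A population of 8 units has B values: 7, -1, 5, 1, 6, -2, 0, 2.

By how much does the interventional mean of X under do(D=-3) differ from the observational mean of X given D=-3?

Every unit gets D=-3 under the intervention. X values become 43, -5, 31, 7, 37, -11, 1, 13; E[X|do(D=-3)] = 14.5.
Observing D=-3 restricts to units where D's equation naturally yields -3: B ∈ {-1, 1, -2, 0, 2}. In that subpopulation X = -5, 7, -11, 1, 13, mean 1.
Difference = 14.5 − 1 = 13.5.

13.5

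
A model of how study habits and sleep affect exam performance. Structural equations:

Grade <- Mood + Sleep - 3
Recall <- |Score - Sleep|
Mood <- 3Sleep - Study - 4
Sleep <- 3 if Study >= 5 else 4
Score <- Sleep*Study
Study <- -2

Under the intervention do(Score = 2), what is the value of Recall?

do(Score=2) replaces the equation Score <- Sleep*Study with the constant Score = 2.
Sleep = 3 if Study >= 5 else 4  [with Study=-2]  = 4
Recall = |Score - Sleep|  [with Score=2, Sleep=4]  = 2

2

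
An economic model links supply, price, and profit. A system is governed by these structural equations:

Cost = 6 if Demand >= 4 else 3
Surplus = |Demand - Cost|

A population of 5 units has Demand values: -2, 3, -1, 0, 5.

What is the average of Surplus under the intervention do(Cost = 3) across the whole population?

do(Cost=3) breaks Cost's dependence on Demand. With Cost=3 fixed, Surplus across the units is 5, 0, 4, 3, 2, mean 2.8.

2.8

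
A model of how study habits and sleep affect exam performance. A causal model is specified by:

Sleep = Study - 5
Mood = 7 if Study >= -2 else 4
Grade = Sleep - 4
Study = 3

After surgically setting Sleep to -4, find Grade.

-8

Under do(Sleep=-4), the mechanism Sleep = Study - 5 is discarded; Sleep is fixed at -4.
Grade = Sleep - 4  [with Sleep=-4]  = -8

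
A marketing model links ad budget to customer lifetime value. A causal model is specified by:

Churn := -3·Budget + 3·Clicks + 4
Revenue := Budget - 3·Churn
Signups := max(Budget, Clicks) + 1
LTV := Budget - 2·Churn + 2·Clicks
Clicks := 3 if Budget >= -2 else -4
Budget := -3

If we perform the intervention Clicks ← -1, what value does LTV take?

-25

Under do(Clicks=-1), the mechanism Clicks := 3 if Budget >= -2 else -4 is discarded; Clicks is fixed at -1.
Churn = -3·Budget + 3·Clicks + 4  [with Budget=-3, Clicks=-1]  = 10
LTV = Budget - 2·Churn + 2·Clicks  [with Budget=-3, Churn=10, Clicks=-1]  = -25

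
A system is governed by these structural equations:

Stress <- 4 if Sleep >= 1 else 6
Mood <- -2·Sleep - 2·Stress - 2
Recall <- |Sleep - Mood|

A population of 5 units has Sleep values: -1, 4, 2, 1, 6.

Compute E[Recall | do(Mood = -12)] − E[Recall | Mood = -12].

The intervention sets Mood=-12 in all 5 units regardless of Sleep. Recomputing Recall per unit gives 11, 16, 14, 13, 18; average 14.4.
Conditioning on Mood=-12 selects the 2 unit(s) with Sleep ∈ {-1, 1}. Their Recall values: 11, 13. Mean = 12.
Difference = 14.4 − 12 = 2.4.

2.4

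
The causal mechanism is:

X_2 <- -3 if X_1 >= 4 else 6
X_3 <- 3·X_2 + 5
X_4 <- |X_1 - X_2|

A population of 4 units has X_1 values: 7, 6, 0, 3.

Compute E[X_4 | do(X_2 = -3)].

7

Under do(X_2=-3), X_2's equation is replaced by X_2=-3 for every unit. Per-unit X_4: 10, 9, 3, 6. Mean = 7.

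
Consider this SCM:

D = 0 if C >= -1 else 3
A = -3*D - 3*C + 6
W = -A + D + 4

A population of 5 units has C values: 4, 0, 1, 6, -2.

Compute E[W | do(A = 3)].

Under do(A=3), A's equation is replaced by A=3 for every unit. Per-unit W: 1, 1, 1, 1, 4. Mean = 1.6.

1.6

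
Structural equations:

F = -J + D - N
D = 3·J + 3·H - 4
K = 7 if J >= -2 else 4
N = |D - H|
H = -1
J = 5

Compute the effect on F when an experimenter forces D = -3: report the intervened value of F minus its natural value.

-4

Under do(D=-3), the mechanism D = 3·J + 3·H - 4 is discarded; D is fixed at -3.
N = |D - H|  [with D=-3, H=-1]  = 2
F = -J + D - N  [with J=5, D=-3, N=2]  = -10
Without intervention: D = 3·J + 3·H - 4  [with J=5, H=-1]  = 8; N = |D - H|  [with D=8, H=-1]  = 9; F = -J + D - N  [with J=5, D=8, N=9]  = -6.
Change = -10 − (-6) = -4.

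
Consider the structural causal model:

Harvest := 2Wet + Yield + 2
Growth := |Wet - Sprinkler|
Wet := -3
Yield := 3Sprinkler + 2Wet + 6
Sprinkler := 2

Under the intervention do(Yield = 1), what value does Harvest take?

Intervening sets Yield = 1 and removes its equation (Yield := 3Sprinkler + 2Wet + 6).
Harvest = 2Wet + Yield + 2  [with Wet=-3, Yield=1]  = -3

-3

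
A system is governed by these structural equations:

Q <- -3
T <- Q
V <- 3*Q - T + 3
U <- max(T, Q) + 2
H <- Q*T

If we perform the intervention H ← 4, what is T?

Under do(H=4), the mechanism H <- Q*T is discarded; H is fixed at 4.
No directed path runs from H to T, so T keeps its natural value.
T = Q  [with Q=-3]  = -3

-3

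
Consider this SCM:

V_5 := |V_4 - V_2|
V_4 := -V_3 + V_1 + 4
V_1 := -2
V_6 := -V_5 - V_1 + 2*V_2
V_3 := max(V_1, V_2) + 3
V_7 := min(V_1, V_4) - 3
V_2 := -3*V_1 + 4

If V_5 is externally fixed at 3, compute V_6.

19

The intervention breaks the incoming arrows to V_5: V_5 := |V_4 - V_2| no longer applies, and V_5 = 3.
V_2 = -3*V_1 + 4  [with V_1=-2]  = 10
V_6 = -V_5 - V_1 + 2*V_2  [with V_5=3, V_1=-2, V_2=10]  = 19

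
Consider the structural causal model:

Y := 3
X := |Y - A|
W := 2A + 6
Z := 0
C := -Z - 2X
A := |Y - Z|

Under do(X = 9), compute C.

Intervening sets X = 9 and removes its equation (X := |Y - A|).
C = -Z - 2X  [with Z=0, X=9]  = -18

-18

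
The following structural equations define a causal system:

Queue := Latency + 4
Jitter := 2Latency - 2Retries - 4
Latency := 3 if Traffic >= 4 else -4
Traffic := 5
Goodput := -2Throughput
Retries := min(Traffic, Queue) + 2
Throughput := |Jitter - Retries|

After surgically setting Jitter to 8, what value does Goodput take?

Under do(Jitter=8), the mechanism Jitter := 2Latency - 2Retries - 4 is discarded; Jitter is fixed at 8.
Latency = 3 if Traffic >= 4 else -4  [with Traffic=5]  = 3
Queue = Latency + 4  [with Latency=3]  = 7
Retries = min(Traffic, Queue) + 2  [with Traffic=5, Queue=7]  = 7
Throughput = |Jitter - Retries|  [with Jitter=8, Retries=7]  = 1
Goodput = -2Throughput  [with Throughput=1]  = -2

-2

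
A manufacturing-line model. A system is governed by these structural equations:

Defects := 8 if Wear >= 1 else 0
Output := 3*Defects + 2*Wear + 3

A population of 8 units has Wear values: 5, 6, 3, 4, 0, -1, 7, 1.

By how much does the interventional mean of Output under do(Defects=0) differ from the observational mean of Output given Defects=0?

7.25

do(Defects=0) breaks Defects's dependence on Wear. With Defects=0 fixed, Output across the units is 13, 15, 9, 11, 3, 1, 17, 5, mean 9.25.
E[Output|Defects=0] averages over only the 2 units with Defects=0 (Wear = 0, -1): Output = 3, 1, mean 2.
Difference = 9.25 − 2 = 7.25.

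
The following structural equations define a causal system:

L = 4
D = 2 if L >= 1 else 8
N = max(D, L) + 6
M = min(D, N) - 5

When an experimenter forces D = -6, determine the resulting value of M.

-11

Under do(D=-6), the mechanism D = 2 if L >= 1 else 8 is discarded; D is fixed at -6.
N = max(D, L) + 6  [with D=-6, L=4]  = 10
M = min(D, N) - 5  [with D=-6, N=10]  = -11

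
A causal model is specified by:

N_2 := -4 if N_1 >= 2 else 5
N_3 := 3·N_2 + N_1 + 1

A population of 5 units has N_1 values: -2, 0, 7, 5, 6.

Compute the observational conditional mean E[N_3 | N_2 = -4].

Conditioning on N_2=-4 selects the 3 unit(s) with N_1 ∈ {7, 5, 6}. Their N_3 values: -4, -6, -5. Mean = -5.

-5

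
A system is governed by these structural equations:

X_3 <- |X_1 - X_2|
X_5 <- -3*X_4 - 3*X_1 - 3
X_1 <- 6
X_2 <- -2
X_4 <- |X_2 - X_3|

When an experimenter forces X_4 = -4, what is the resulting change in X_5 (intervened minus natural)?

42

Intervening sets X_4 = -4 and removes its equation (X_4 <- |X_2 - X_3|).
X_5 = -3*X_4 - 3*X_1 - 3  [with X_4=-4, X_1=6]  = -9
Without intervention: X_3 = |X_1 - X_2|  [with X_1=6, X_2=-2]  = 8; X_4 = |X_2 - X_3|  [with X_2=-2, X_3=8]  = 10; X_5 = -3*X_4 - 3*X_1 - 3  [with X_4=10, X_1=6]  = -51.
Change = -9 − (-51) = 42.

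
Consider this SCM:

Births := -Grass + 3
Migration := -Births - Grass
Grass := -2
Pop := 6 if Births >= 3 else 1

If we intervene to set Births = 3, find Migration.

-1

The intervention breaks the incoming arrows to Births: Births := -Grass + 3 no longer applies, and Births = 3.
Migration = -Births - Grass  [with Births=3, Grass=-2]  = -1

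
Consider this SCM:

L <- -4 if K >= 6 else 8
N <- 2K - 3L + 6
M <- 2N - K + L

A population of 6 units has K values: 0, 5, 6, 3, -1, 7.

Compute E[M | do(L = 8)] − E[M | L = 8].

4.75

do(L=8) breaks L's dependence on K. With L=8 fixed, M across the units is -28, -13, -10, -19, -31, -7, mean -18.
Conditioning on L=8 selects the 4 unit(s) with K ∈ {0, 5, 3, -1}. Their M values: -28, -13, -19, -31. Mean = -22.75.
Difference = -18 − (-22.75) = 4.75.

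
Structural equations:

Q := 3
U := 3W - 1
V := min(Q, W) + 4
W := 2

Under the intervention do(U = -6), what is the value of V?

6

The intervention breaks the incoming arrows to U: U := 3W - 1 no longer applies, and U = -6.
V is not downstream of the intervention, so its value is determined by the original equations.
V = min(Q, W) + 4  [with Q=3, W=2]  = 6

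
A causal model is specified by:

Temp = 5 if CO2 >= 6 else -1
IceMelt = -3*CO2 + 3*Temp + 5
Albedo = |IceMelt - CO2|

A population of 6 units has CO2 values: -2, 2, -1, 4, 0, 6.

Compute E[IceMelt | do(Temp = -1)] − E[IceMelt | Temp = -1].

The intervention sets Temp=-1 in all 6 units regardless of CO2. Recomputing IceMelt per unit gives 8, -4, 5, -10, 2, -16; average -2.5.
E[IceMelt|Temp=-1] averages over only the 5 units with Temp=-1 (CO2 = -2, 2, -1, 4, 0): IceMelt = 8, -4, 5, -10, 2, mean 0.2.
Difference = -2.5 − 0.2 = -2.7.

-2.7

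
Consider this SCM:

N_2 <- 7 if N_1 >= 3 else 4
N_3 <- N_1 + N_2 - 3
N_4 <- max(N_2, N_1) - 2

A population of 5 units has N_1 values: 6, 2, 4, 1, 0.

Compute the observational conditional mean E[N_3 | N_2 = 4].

2

E[N_3|N_2=4] averages over only the 3 units with N_2=4 (N_1 = 2, 1, 0): N_3 = 3, 2, 1, mean 2.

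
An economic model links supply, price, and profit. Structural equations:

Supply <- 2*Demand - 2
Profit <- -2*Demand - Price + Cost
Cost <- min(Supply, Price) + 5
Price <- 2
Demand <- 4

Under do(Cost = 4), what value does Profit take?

Intervening sets Cost = 4 and removes its equation (Cost <- min(Supply, Price) + 5).
Profit = -2*Demand - Price + Cost  [with Demand=4, Price=2, Cost=4]  = -6

-6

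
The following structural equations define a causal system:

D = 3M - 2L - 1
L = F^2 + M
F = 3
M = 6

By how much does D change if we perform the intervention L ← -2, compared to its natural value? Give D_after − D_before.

34

The intervention breaks the incoming arrows to L: L = F^2 + M no longer applies, and L = -2.
D = 3M - 2L - 1  [with M=6, L=-2]  = 21
Without intervention: L = F^2 + M  [with F=3, M=6]  = 15; D = 3M - 2L - 1  [with M=6, L=15]  = -13.
Change = 21 − (-13) = 34.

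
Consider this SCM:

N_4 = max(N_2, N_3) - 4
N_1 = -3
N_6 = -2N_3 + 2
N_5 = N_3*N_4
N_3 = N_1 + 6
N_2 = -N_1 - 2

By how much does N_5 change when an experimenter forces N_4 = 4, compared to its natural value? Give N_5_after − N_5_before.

15

Intervening sets N_4 = 4 and removes its equation (N_4 = max(N_2, N_3) - 4).
N_3 = N_1 + 6  [with N_1=-3]  = 3
N_5 = N_3*N_4  [with N_3=3, N_4=4]  = 12
Without intervention: N_2 = -N_1 - 2  [with N_1=-3]  = 1; N_3 = N_1 + 6  [with N_1=-3]  = 3; N_4 = max(N_2, N_3) - 4  [with N_2=1, N_3=3]  = -1; N_5 = N_3*N_4  [with N_3=3, N_4=-1]  = -3.
Change = 12 − (-3) = 15.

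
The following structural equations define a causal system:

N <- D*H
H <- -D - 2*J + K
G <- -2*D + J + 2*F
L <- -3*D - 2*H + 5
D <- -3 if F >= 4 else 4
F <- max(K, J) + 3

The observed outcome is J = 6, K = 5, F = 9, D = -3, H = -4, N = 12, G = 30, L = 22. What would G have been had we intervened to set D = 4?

The intervention breaks the incoming arrows to D: D <- -3 if F >= 4 else 4 no longer applies, and D = 4.
F = max(K, J) + 3  [with K=5, J=6]  = 9
G = -2*D + J + 2*F  [with D=4, J=6, F=9]  = 16

16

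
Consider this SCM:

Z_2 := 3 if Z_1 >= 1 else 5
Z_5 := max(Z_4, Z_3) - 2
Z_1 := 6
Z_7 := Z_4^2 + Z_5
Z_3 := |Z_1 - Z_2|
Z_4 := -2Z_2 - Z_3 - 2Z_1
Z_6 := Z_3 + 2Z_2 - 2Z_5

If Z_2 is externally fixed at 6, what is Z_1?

Under do(Z_2=6), the mechanism Z_2 := 3 if Z_1 >= 1 else 5 is discarded; Z_2 is fixed at 6.
Z_1 is not downstream of the intervention, so its value is determined by the original equations.

6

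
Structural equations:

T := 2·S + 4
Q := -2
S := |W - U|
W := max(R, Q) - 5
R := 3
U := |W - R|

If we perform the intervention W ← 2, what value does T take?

The intervention breaks the incoming arrows to W: W := max(R, Q) - 5 no longer applies, and W = 2.
U = |W - R|  [with W=2, R=3]  = 1
S = |W - U|  [with W=2, U=1]  = 1
T = 2·S + 4  [with S=1]  = 6

6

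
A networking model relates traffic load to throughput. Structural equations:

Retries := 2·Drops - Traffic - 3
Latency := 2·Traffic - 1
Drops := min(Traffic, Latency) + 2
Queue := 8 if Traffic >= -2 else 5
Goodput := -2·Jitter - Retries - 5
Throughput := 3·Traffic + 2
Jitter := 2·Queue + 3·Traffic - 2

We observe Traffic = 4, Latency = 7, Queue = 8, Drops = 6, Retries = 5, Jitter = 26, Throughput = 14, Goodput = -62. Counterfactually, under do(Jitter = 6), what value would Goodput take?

-22

Intervening sets Jitter = 6 and removes its equation (Jitter := 2·Queue + 3·Traffic - 2).
Latency = 2·Traffic - 1  [with Traffic=4]  = 7
Drops = min(Traffic, Latency) + 2  [with Traffic=4, Latency=7]  = 6
Retries = 2·Drops - Traffic - 3  [with Drops=6, Traffic=4]  = 5
Goodput = -2·Jitter - Retries - 5  [with Jitter=6, Retries=5]  = -22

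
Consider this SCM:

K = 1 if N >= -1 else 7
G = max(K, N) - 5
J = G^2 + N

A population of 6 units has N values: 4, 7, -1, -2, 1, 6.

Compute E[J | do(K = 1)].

11.5

Under do(K=1), K's equation is replaced by K=1 for every unit. Per-unit J: 5, 11, 15, 14, 17, 7. Mean = 11.5.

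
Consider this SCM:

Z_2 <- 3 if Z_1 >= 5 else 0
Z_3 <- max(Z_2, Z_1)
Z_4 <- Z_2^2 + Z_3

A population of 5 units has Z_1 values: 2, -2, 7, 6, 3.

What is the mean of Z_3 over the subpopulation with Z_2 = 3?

6.5

Observing Z_2=3 restricts to units where Z_2's equation naturally yields 3: Z_1 ∈ {7, 6}. In that subpopulation Z_3 = 7, 6, mean 6.5.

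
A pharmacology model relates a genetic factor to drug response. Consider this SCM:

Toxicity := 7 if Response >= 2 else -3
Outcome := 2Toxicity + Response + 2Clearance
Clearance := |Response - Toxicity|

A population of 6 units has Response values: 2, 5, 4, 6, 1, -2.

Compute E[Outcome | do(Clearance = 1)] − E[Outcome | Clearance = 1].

The intervention sets Clearance=1 in all 6 units regardless of Response. Recomputing Outcome per unit gives 18, 21, 20, 22, -3, -6; average 12.
Observing Clearance=1 restricts to units where Clearance's equation naturally yields 1: Response ∈ {6, -2}. In that subpopulation Outcome = 22, -6, mean 8.
Difference = 12 − 8 = 4.

4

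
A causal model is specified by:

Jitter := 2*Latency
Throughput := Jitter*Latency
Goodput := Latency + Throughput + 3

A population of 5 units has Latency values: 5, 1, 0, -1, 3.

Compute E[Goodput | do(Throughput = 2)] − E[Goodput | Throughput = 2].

1.6

Every unit gets Throughput=2 under the intervention. Goodput values become 10, 6, 5, 4, 8; E[Goodput|do(Throughput=2)] = 6.6.
Conditioning on Throughput=2 selects the 2 unit(s) with Latency ∈ {1, -1}. Their Goodput values: 6, 4. Mean = 5.
Difference = 6.6 − 5 = 1.6.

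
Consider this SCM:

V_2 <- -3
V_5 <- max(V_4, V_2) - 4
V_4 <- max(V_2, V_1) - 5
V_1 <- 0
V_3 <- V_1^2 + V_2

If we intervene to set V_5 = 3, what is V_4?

-5

The intervention breaks the incoming arrows to V_5: V_5 <- max(V_4, V_2) - 4 no longer applies, and V_5 = 3.
Since V_4 is not a descendant of the intervened variable, it is unaffected.
V_4 = max(V_2, V_1) - 5  [with V_2=-3, V_1=0]  = -5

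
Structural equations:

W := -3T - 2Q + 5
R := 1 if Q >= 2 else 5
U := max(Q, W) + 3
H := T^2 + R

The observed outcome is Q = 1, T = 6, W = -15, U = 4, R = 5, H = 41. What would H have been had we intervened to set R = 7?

The intervention breaks the incoming arrows to R: R := 1 if Q >= 2 else 5 no longer applies, and R = 7.
H = T^2 + R  [with T=6, R=7]  = 43

43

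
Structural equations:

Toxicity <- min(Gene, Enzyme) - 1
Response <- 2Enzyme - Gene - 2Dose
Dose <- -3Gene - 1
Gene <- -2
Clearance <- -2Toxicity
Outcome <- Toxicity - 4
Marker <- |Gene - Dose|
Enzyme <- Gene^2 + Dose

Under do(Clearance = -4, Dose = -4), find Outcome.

-7

The joint intervention fixes Clearance = -4, Dose = -4, removing each variable's own equation.
Enzyme = Gene^2 + Dose  [with Gene=-2, Dose=-4]  = 0
Toxicity = min(Gene, Enzyme) - 1  [with Gene=-2, Enzyme=0]  = -3
Outcome = Toxicity - 4  [with Toxicity=-3]  = -7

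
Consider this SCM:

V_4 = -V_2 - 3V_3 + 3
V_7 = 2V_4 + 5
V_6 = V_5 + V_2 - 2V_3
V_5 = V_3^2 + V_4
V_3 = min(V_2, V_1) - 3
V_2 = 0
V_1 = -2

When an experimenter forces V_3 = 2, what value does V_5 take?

do(V_3=2) replaces the equation V_3 = min(V_2, V_1) - 3 with the constant V_3 = 2.
V_4 = -V_2 - 3V_3 + 3  [with V_2=0, V_3=2]  = -3
V_5 = V_3^2 + V_4  [with V_3=2, V_4=-3]  = 1

1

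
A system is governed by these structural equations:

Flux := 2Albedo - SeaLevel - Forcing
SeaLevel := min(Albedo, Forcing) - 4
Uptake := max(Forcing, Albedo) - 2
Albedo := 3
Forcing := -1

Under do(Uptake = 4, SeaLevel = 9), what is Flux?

-2

Under do(Uptake = 4, SeaLevel = 9), each intervened variable's structural equation is replaced by its fixed value.
Flux = 2Albedo - SeaLevel - Forcing  [with Albedo=3, SeaLevel=9, Forcing=-1]  = -2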